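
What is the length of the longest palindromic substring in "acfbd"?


Input: "acfbd"
Checking substrings for palindromes:
  No multi-char palindromic substrings found
Longest palindromic substring: "a" with length 1

1


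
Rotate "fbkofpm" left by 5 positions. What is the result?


Input: "fbkofpm", rotate left by 5
First 5 characters: "fbkof"
Remaining characters: "pm"
Concatenate remaining + first: "pm" + "fbkof" = "pmfbkof"

pmfbkof


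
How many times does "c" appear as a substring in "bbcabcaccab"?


Searching for "c" in "bbcabcaccab"
Scanning each position:
  Position 0: "b" => no
  Position 1: "b" => no
  Position 2: "c" => MATCH
  Position 3: "a" => no
  Position 4: "b" => no
  Position 5: "c" => MATCH
  Position 6: "a" => no
  Position 7: "c" => MATCH
  Position 8: "c" => MATCH
  Position 9: "a" => no
  Position 10: "b" => no
Total occurrences: 4

4


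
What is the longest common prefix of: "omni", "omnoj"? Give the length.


Words: omni, omnoj
  Position 0: all 'o' => match
  Position 1: all 'm' => match
  Position 2: all 'n' => match
  Position 3: ('i', 'o') => mismatch, stop
LCP = "omn" (length 3)

3


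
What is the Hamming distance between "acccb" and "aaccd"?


Comparing "acccb" and "aaccd" position by position:
  Position 0: 'a' vs 'a' => same
  Position 1: 'c' vs 'a' => differ
  Position 2: 'c' vs 'c' => same
  Position 3: 'c' vs 'c' => same
  Position 4: 'b' vs 'd' => differ
Total differences (Hamming distance): 2

2


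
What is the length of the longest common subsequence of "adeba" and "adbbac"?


LCS of "adeba" and "adbbac"
DP table:
           a    d    b    b    a    c
      0    0    0    0    0    0    0
  a   0    1    1    1    1    1    1
  d   0    1    2    2    2    2    2
  e   0    1    2    2    2    2    2
  b   0    1    2    3    3    3    3
  a   0    1    2    3    3    4    4
LCS length = dp[5][6] = 4

4


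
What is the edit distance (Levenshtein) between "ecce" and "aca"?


Computing edit distance: "ecce" -> "aca"
DP table:
           a    c    a
      0    1    2    3
  e   1    1    2    3
  c   2    2    1    2
  c   3    3    2    2
  e   4    4    3    3
Edit distance = dp[4][3] = 3

3


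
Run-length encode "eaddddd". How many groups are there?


Input: eaddddd
Scanning for consecutive runs:
  Group 1: 'e' x 1 (positions 0-0)
  Group 2: 'a' x 1 (positions 1-1)
  Group 3: 'd' x 5 (positions 2-6)
Total groups: 3

3


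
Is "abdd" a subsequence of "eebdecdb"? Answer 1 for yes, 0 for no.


Check if "abdd" is a subsequence of "eebdecdb"
Greedy scan:
  Position 0 ('e'): no match needed
  Position 1 ('e'): no match needed
  Position 2 ('b'): no match needed
  Position 3 ('d'): no match needed
  Position 4 ('e'): no match needed
  Position 5 ('c'): no match needed
  Position 6 ('d'): no match needed
  Position 7 ('b'): no match needed
Only matched 0/4 characters => not a subsequence

0


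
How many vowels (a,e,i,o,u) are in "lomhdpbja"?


Input: lomhdpbja
Checking each character:
  'l' at position 0: consonant
  'o' at position 1: vowel (running total: 1)
  'm' at position 2: consonant
  'h' at position 3: consonant
  'd' at position 4: consonant
  'p' at position 5: consonant
  'b' at position 6: consonant
  'j' at position 7: consonant
  'a' at position 8: vowel (running total: 2)
Total vowels: 2

2


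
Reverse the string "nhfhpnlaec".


Input: nhfhpnlaec
Reading characters right to left:
  Position 9: 'c'
  Position 8: 'e'
  Position 7: 'a'
  Position 6: 'l'
  Position 5: 'n'
  Position 4: 'p'
  Position 3: 'h'
  Position 2: 'f'
  Position 1: 'h'
  Position 0: 'n'
Reversed: cealnphfhn

cealnphfhn


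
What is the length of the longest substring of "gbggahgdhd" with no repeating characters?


Input: "gbggahgdhd"
Sliding window (track last position of each char):
  Position 0 ('g'): window [0,0] length 1 -- new best
  Position 1 ('b'): window [0,1] length 2 -- new best
  Position 2 ('g'): repeat (last at 0), move window start to 1
  Position 2 ('g'): window [1,2] length 2
  Position 3 ('g'): repeat (last at 2), move window start to 3
  Position 3 ('g'): window [3,3] length 1
  Position 4 ('a'): window [3,4] length 2
  Position 5 ('h'): window [3,5] length 3 -- new best
  Position 6 ('g'): repeat (last at 3), move window start to 4
  Position 6 ('g'): window [4,6] length 3
  Position 7 ('d'): window [4,7] length 4 -- new best
  Position 8 ('h'): repeat (last at 5), move window start to 6
  Position 8 ('h'): window [6,8] length 3
  Position 9 ('d'): repeat (last at 7), move window start to 8
  Position 9 ('d'): window [8,9] length 2
Longest substring with no repeats: "ahgd" with length 4

4


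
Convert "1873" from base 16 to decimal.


Input: "1873" in base 16
Positional expansion:
  Digit '1' (value 1) x 16^3 = 4096
  Digit '8' (value 8) x 16^2 = 2048
  Digit '7' (value 7) x 16^1 = 112
  Digit '3' (value 3) x 16^0 = 3
Sum = 6259

6259


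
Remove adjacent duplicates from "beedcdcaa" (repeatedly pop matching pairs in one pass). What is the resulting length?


Input: beedcdcaa
Stack-based adjacent duplicate removal:
  Read 'b': push. Stack: b
  Read 'e': push. Stack: be
  Read 'e': matches stack top 'e' => pop. Stack: b
  Read 'd': push. Stack: bd
  Read 'c': push. Stack: bdc
  Read 'd': push. Stack: bdcd
  Read 'c': push. Stack: bdcdc
  Read 'a': push. Stack: bdcdca
  Read 'a': matches stack top 'a' => pop. Stack: bdcdc
Final stack: "bdcdc" (length 5)

5


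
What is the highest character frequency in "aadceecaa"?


Input: aadceecaa
Character counts:
  'a': 4
  'c': 2
  'd': 1
  'e': 2
Maximum frequency: 4

4


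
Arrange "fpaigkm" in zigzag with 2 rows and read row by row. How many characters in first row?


Zigzag "fpaigkm" into 2 rows:
Placing characters:
  'f' => row 0
  'p' => row 1
  'a' => row 0
  'i' => row 1
  'g' => row 0
  'k' => row 1
  'm' => row 0
Rows:
  Row 0: "fagm"
  Row 1: "pik"
First row length: 4

4


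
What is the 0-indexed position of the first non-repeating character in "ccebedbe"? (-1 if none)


Input: ccebedbe
Character frequencies:
  'b': 2
  'c': 2
  'd': 1
  'e': 3
Scanning left to right for freq == 1:
  Position 0 ('c'): freq=2, skip
  Position 1 ('c'): freq=2, skip
  Position 2 ('e'): freq=3, skip
  Position 3 ('b'): freq=2, skip
  Position 4 ('e'): freq=3, skip
  Position 5 ('d'): unique! => answer = 5

5


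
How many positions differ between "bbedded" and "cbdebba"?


Comparing "bbedded" and "cbdebba" position by position:
  Position 0: 'b' vs 'c' => DIFFER
  Position 1: 'b' vs 'b' => same
  Position 2: 'e' vs 'd' => DIFFER
  Position 3: 'd' vs 'e' => DIFFER
  Position 4: 'd' vs 'b' => DIFFER
  Position 5: 'e' vs 'b' => DIFFER
  Position 6: 'd' vs 'a' => DIFFER
Positions that differ: 6

6


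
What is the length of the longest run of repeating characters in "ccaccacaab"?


Input: "ccaccacaab"
Scanning for longest run:
  Position 1 ('c'): continues run of 'c', length=2
  Position 2 ('a'): new char, reset run to 1
  Position 3 ('c'): new char, reset run to 1
  Position 4 ('c'): continues run of 'c', length=2
  Position 5 ('a'): new char, reset run to 1
  Position 6 ('c'): new char, reset run to 1
  Position 7 ('a'): new char, reset run to 1
  Position 8 ('a'): continues run of 'a', length=2
  Position 9 ('b'): new char, reset run to 1
Longest run: 'c' with length 2

2


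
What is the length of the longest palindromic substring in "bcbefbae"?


Input: "bcbefbae"
Checking substrings for palindromes:
  [0:3] "bcb" (len 3) => palindrome
Longest palindromic substring: "bcb" with length 3

3


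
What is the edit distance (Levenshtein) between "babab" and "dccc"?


Computing edit distance: "babab" -> "dccc"
DP table:
           d    c    c    c
      0    1    2    3    4
  b   1    1    2    3    4
  a   2    2    2    3    4
  b   3    3    3    3    4
  a   4    4    4    4    4
  b   5    5    5    5    5
Edit distance = dp[5][4] = 5

5


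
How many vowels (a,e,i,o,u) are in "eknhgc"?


Input: eknhgc
Checking each character:
  'e' at position 0: vowel (running total: 1)
  'k' at position 1: consonant
  'n' at position 2: consonant
  'h' at position 3: consonant
  'g' at position 4: consonant
  'c' at position 5: consonant
Total vowels: 1

1


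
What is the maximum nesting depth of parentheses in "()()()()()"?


Input: "()()()()()"
Tracking depth:
  Position 0 '(': depth becomes 1
  Position 1 ')': depth becomes 0
  Position 2 '(': depth becomes 1
  Position 3 ')': depth becomes 0
  Position 4 '(': depth becomes 1
  Position 5 ')': depth becomes 0
  Position 6 '(': depth becomes 1
  Position 7 ')': depth becomes 0
  Position 8 '(': depth becomes 1
  Position 9 ')': depth becomes 0
Maximum depth reached: 1

1


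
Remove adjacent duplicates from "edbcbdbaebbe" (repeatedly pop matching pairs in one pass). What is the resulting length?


Input: edbcbdbaebbe
Stack-based adjacent duplicate removal:
  Read 'e': push. Stack: e
  Read 'd': push. Stack: ed
  Read 'b': push. Stack: edb
  Read 'c': push. Stack: edbc
  Read 'b': push. Stack: edbcb
  Read 'd': push. Stack: edbcbd
  Read 'b': push. Stack: edbcbdb
  Read 'a': push. Stack: edbcbdba
  Read 'e': push. Stack: edbcbdbae
  Read 'b': push. Stack: edbcbdbaeb
  Read 'b': matches stack top 'b' => pop. Stack: edbcbdbae
  Read 'e': matches stack top 'e' => pop. Stack: edbcbdba
Final stack: "edbcbdba" (length 8)

8


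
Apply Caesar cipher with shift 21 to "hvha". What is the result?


Caesar cipher: shift "hvha" by 21
  'h' (pos 7) + 21 = pos 2 = 'c'
  'v' (pos 21) + 21 = pos 16 = 'q'
  'h' (pos 7) + 21 = pos 2 = 'c'
  'a' (pos 0) + 21 = pos 21 = 'v'
Result: cqcv

cqcv


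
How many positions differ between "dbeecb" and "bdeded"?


Comparing "dbeecb" and "bdeded" position by position:
  Position 0: 'd' vs 'b' => DIFFER
  Position 1: 'b' vs 'd' => DIFFER
  Position 2: 'e' vs 'e' => same
  Position 3: 'e' vs 'd' => DIFFER
  Position 4: 'c' vs 'e' => DIFFER
  Position 5: 'b' vs 'd' => DIFFER
Positions that differ: 5

5


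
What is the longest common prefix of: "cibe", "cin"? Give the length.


Words: cibe, cin
  Position 0: all 'c' => match
  Position 1: all 'i' => match
  Position 2: ('b', 'n') => mismatch, stop
LCP = "ci" (length 2)

2


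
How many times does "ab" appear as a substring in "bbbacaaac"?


Searching for "ab" in "bbbacaaac"
Scanning each position:
  Position 0: "bb" => no
  Position 1: "bb" => no
  Position 2: "ba" => no
  Position 3: "ac" => no
  Position 4: "ca" => no
  Position 5: "aa" => no
  Position 6: "aa" => no
  Position 7: "ac" => no
Total occurrences: 0

0


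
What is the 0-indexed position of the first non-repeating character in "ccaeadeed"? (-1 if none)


Input: ccaeadeed
Character frequencies:
  'a': 2
  'c': 2
  'd': 2
  'e': 3
Scanning left to right for freq == 1:
  Position 0 ('c'): freq=2, skip
  Position 1 ('c'): freq=2, skip
  Position 2 ('a'): freq=2, skip
  Position 3 ('e'): freq=3, skip
  Position 4 ('a'): freq=2, skip
  Position 5 ('d'): freq=2, skip
  Position 6 ('e'): freq=3, skip
  Position 7 ('e'): freq=3, skip
  Position 8 ('d'): freq=2, skip
  No unique character found => answer = -1

-1


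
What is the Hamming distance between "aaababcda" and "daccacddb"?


Comparing "aaababcda" and "daccacddb" position by position:
  Position 0: 'a' vs 'd' => differ
  Position 1: 'a' vs 'a' => same
  Position 2: 'a' vs 'c' => differ
  Position 3: 'b' vs 'c' => differ
  Position 4: 'a' vs 'a' => same
  Position 5: 'b' vs 'c' => differ
  Position 6: 'c' vs 'd' => differ
  Position 7: 'd' vs 'd' => same
  Position 8: 'a' vs 'b' => differ
Total differences (Hamming distance): 6

6


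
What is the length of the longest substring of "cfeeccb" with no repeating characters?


Input: "cfeeccb"
Sliding window (track last position of each char):
  Position 0 ('c'): window [0,0] length 1 -- new best
  Position 1 ('f'): window [0,1] length 2 -- new best
  Position 2 ('e'): window [0,2] length 3 -- new best
  Position 3 ('e'): repeat (last at 2), move window start to 3
  Position 3 ('e'): window [3,3] length 1
  Position 4 ('c'): window [3,4] length 2
  Position 5 ('c'): repeat (last at 4), move window start to 5
  Position 5 ('c'): window [5,5] length 1
  Position 6 ('b'): window [5,6] length 2
Longest substring with no repeats: "cfe" with length 3

3


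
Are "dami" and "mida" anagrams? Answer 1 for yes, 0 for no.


Strings: "dami", "mida"
Sorted first:  adim
Sorted second: adim
Sorted forms match => anagrams

1


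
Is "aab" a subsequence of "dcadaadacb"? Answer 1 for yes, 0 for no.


Check if "aab" is a subsequence of "dcadaadacb"
Greedy scan:
  Position 0 ('d'): no match needed
  Position 1 ('c'): no match needed
  Position 2 ('a'): matches sub[0] = 'a'
  Position 3 ('d'): no match needed
  Position 4 ('a'): matches sub[1] = 'a'
  Position 5 ('a'): no match needed
  Position 6 ('d'): no match needed
  Position 7 ('a'): no match needed
  Position 8 ('c'): no match needed
  Position 9 ('b'): matches sub[2] = 'b'
All 3 characters matched => is a subsequence

1


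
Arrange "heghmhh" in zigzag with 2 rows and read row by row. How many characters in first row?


Zigzag "heghmhh" into 2 rows:
Placing characters:
  'h' => row 0
  'e' => row 1
  'g' => row 0
  'h' => row 1
  'm' => row 0
  'h' => row 1
  'h' => row 0
Rows:
  Row 0: "hgmh"
  Row 1: "ehh"
First row length: 4

4


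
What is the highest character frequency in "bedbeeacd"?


Input: bedbeeacd
Character counts:
  'a': 1
  'b': 2
  'c': 1
  'd': 2
  'e': 3
Maximum frequency: 3

3


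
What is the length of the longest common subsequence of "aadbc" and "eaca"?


LCS of "aadbc" and "eaca"
DP table:
           e    a    c    a
      0    0    0    0    0
  a   0    0    1    1    1
  a   0    0    1    1    2
  d   0    0    1    1    2
  b   0    0    1    1    2
  c   0    0    1    2    2
LCS length = dp[5][4] = 2

2


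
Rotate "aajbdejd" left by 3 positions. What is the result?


Input: "aajbdejd", rotate left by 3
First 3 characters: "aaj"
Remaining characters: "bdejd"
Concatenate remaining + first: "bdejd" + "aaj" = "bdejdaaj"

bdejdaaj


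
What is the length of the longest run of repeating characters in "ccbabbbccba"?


Input: "ccbabbbccba"
Scanning for longest run:
  Position 1 ('c'): continues run of 'c', length=2
  Position 2 ('b'): new char, reset run to 1
  Position 3 ('a'): new char, reset run to 1
  Position 4 ('b'): new char, reset run to 1
  Position 5 ('b'): continues run of 'b', length=2
  Position 6 ('b'): continues run of 'b', length=3
  Position 7 ('c'): new char, reset run to 1
  Position 8 ('c'): continues run of 'c', length=2
  Position 9 ('b'): new char, reset run to 1
  Position 10 ('a'): new char, reset run to 1
Longest run: 'b' with length 3

3


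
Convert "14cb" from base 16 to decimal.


Input: "14cb" in base 16
Positional expansion:
  Digit '1' (value 1) x 16^3 = 4096
  Digit '4' (value 4) x 16^2 = 1024
  Digit 'c' (value 12) x 16^1 = 192
  Digit 'b' (value 11) x 16^0 = 11
Sum = 5323

5323


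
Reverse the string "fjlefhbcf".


Input: fjlefhbcf
Reading characters right to left:
  Position 8: 'f'
  Position 7: 'c'
  Position 6: 'b'
  Position 5: 'h'
  Position 4: 'f'
  Position 3: 'e'
  Position 2: 'l'
  Position 1: 'j'
  Position 0: 'f'
Reversed: fcbhfeljf

fcbhfeljf


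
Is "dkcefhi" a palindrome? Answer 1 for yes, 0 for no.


Input: dkcefhi
Reversed: ihfeckd
  Compare pos 0 ('d') with pos 6 ('i'): MISMATCH
  Compare pos 1 ('k') with pos 5 ('h'): MISMATCH
  Compare pos 2 ('c') with pos 4 ('f'): MISMATCH
Result: not a palindrome

0


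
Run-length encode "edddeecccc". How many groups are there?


Input: edddeecccc
Scanning for consecutive runs:
  Group 1: 'e' x 1 (positions 0-0)
  Group 2: 'd' x 3 (positions 1-3)
  Group 3: 'e' x 2 (positions 4-5)
  Group 4: 'c' x 4 (positions 6-9)
Total groups: 4

4


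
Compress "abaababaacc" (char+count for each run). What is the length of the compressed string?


Input: abaababaacc
Runs:
  'a' x 1 => "a1"
  'b' x 1 => "b1"
  'a' x 2 => "a2"
  'b' x 1 => "b1"
  'a' x 1 => "a1"
  'b' x 1 => "b1"
  'a' x 2 => "a2"
  'c' x 2 => "c2"
Compressed: "a1b1a2b1a1b1a2c2"
Compressed length: 16

16


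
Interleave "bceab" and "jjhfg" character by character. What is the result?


Interleaving "bceab" and "jjhfg":
  Position 0: 'b' from first, 'j' from second => "bj"
  Position 1: 'c' from first, 'j' from second => "cj"
  Position 2: 'e' from first, 'h' from second => "eh"
  Position 3: 'a' from first, 'f' from second => "af"
  Position 4: 'b' from first, 'g' from second => "bg"
Result: bjcjehafbg

bjcjehafbg


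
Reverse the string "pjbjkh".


Input: pjbjkh
Reading characters right to left:
  Position 5: 'h'
  Position 4: 'k'
  Position 3: 'j'
  Position 2: 'b'
  Position 1: 'j'
  Position 0: 'p'
Reversed: hkjbjp

hkjbjp


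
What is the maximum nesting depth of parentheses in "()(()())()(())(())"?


Input: "()(()())()(())(())"
Tracking depth:
  Position 0 '(': depth becomes 1
  Position 1 ')': depth becomes 0
  Position 2 '(': depth becomes 1
  Position 3 '(': depth becomes 2
  Position 4 ')': depth becomes 1
  Position 5 '(': depth becomes 2
  Position 6 ')': depth becomes 1
  Position 7 ')': depth becomes 0
  Position 8 '(': depth becomes 1
  Position 9 ')': depth becomes 0
  Position 10 '(': depth becomes 1
  Position 11 '(': depth becomes 2
  Position 12 ')': depth becomes 1
  Position 13 ')': depth becomes 0
  Position 14 '(': depth becomes 1
  Position 15 '(': depth becomes 2
  Position 16 ')': depth becomes 1
  Position 17 ')': depth becomes 0
Maximum depth reached: 2

2


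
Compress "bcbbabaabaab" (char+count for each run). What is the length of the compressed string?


Input: bcbbabaabaab
Runs:
  'b' x 1 => "b1"
  'c' x 1 => "c1"
  'b' x 2 => "b2"
  'a' x 1 => "a1"
  'b' x 1 => "b1"
  'a' x 2 => "a2"
  'b' x 1 => "b1"
  'a' x 2 => "a2"
  'b' x 1 => "b1"
Compressed: "b1c1b2a1b1a2b1a2b1"
Compressed length: 18

18


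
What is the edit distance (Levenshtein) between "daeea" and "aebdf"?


Computing edit distance: "daeea" -> "aebdf"
DP table:
           a    e    b    d    f
      0    1    2    3    4    5
  d   1    1    2    3    3    4
  a   2    1    2    3    4    4
  e   3    2    1    2    3    4
  e   4    3    2    2    3    4
  a   5    4    3    3    3    4
Edit distance = dp[5][5] = 4

4


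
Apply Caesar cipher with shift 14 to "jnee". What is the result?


Caesar cipher: shift "jnee" by 14
  'j' (pos 9) + 14 = pos 23 = 'x'
  'n' (pos 13) + 14 = pos 1 = 'b'
  'e' (pos 4) + 14 = pos 18 = 's'
  'e' (pos 4) + 14 = pos 18 = 's'
Result: xbss

xbss


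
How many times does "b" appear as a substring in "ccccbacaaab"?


Searching for "b" in "ccccbacaaab"
Scanning each position:
  Position 0: "c" => no
  Position 1: "c" => no
  Position 2: "c" => no
  Position 3: "c" => no
  Position 4: "b" => MATCH
  Position 5: "a" => no
  Position 6: "c" => no
  Position 7: "a" => no
  Position 8: "a" => no
  Position 9: "a" => no
  Position 10: "b" => MATCH
Total occurrences: 2

2


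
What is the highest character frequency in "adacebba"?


Input: adacebba
Character counts:
  'a': 3
  'b': 2
  'c': 1
  'd': 1
  'e': 1
Maximum frequency: 3

3


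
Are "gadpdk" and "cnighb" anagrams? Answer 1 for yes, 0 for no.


Strings: "gadpdk", "cnighb"
Sorted first:  addgkp
Sorted second: bcghin
Differ at position 0: 'a' vs 'b' => not anagrams

0


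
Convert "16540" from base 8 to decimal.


Input: "16540" in base 8
Positional expansion:
  Digit '1' (value 1) x 8^4 = 4096
  Digit '6' (value 6) x 8^3 = 3072
  Digit '5' (value 5) x 8^2 = 320
  Digit '4' (value 4) x 8^1 = 32
  Digit '0' (value 0) x 8^0 = 0
Sum = 7520

7520


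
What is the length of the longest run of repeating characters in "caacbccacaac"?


Input: "caacbccacaac"
Scanning for longest run:
  Position 1 ('a'): new char, reset run to 1
  Position 2 ('a'): continues run of 'a', length=2
  Position 3 ('c'): new char, reset run to 1
  Position 4 ('b'): new char, reset run to 1
  Position 5 ('c'): new char, reset run to 1
  Position 6 ('c'): continues run of 'c', length=2
  Position 7 ('a'): new char, reset run to 1
  Position 8 ('c'): new char, reset run to 1
  Position 9 ('a'): new char, reset run to 1
  Position 10 ('a'): continues run of 'a', length=2
  Position 11 ('c'): new char, reset run to 1
Longest run: 'a' with length 2

2


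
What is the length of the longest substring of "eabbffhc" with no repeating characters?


Input: "eabbffhc"
Sliding window (track last position of each char):
  Position 0 ('e'): window [0,0] length 1 -- new best
  Position 1 ('a'): window [0,1] length 2 -- new best
  Position 2 ('b'): window [0,2] length 3 -- new best
  Position 3 ('b'): repeat (last at 2), move window start to 3
  Position 3 ('b'): window [3,3] length 1
  Position 4 ('f'): window [3,4] length 2
  Position 5 ('f'): repeat (last at 4), move window start to 5
  Position 5 ('f'): window [5,5] length 1
  Position 6 ('h'): window [5,6] length 2
  Position 7 ('c'): window [5,7] length 3
Longest substring with no repeats: "eab" with length 3

3


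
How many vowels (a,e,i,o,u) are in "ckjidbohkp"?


Input: ckjidbohkp
Checking each character:
  'c' at position 0: consonant
  'k' at position 1: consonant
  'j' at position 2: consonant
  'i' at position 3: vowel (running total: 1)
  'd' at position 4: consonant
  'b' at position 5: consonant
  'o' at position 6: vowel (running total: 2)
  'h' at position 7: consonant
  'k' at position 8: consonant
  'p' at position 9: consonant
Total vowels: 2

2


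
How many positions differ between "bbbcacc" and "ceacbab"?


Comparing "bbbcacc" and "ceacbab" position by position:
  Position 0: 'b' vs 'c' => DIFFER
  Position 1: 'b' vs 'e' => DIFFER
  Position 2: 'b' vs 'a' => DIFFER
  Position 3: 'c' vs 'c' => same
  Position 4: 'a' vs 'b' => DIFFER
  Position 5: 'c' vs 'a' => DIFFER
  Position 6: 'c' vs 'b' => DIFFER
Positions that differ: 6

6


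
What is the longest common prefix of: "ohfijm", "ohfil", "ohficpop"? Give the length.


Words: ohfijm, ohfil, ohficpop
  Position 0: all 'o' => match
  Position 1: all 'h' => match
  Position 2: all 'f' => match
  Position 3: all 'i' => match
  Position 4: ('j', 'l', 'c') => mismatch, stop
LCP = "ohfi" (length 4)

4


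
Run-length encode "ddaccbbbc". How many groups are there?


Input: ddaccbbbc
Scanning for consecutive runs:
  Group 1: 'd' x 2 (positions 0-1)
  Group 2: 'a' x 1 (positions 2-2)
  Group 3: 'c' x 2 (positions 3-4)
  Group 4: 'b' x 3 (positions 5-7)
  Group 5: 'c' x 1 (positions 8-8)
Total groups: 5

5


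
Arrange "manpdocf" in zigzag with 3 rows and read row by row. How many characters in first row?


Zigzag "manpdocf" into 3 rows:
Placing characters:
  'm' => row 0
  'a' => row 1
  'n' => row 2
  'p' => row 1
  'd' => row 0
  'o' => row 1
  'c' => row 2
  'f' => row 1
Rows:
  Row 0: "md"
  Row 1: "apof"
  Row 2: "nc"
First row length: 2

2


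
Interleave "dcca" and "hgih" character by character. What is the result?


Interleaving "dcca" and "hgih":
  Position 0: 'd' from first, 'h' from second => "dh"
  Position 1: 'c' from first, 'g' from second => "cg"
  Position 2: 'c' from first, 'i' from second => "ci"
  Position 3: 'a' from first, 'h' from second => "ah"
Result: dhcgciah

dhcgciah


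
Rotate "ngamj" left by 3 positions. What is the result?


Input: "ngamj", rotate left by 3
First 3 characters: "nga"
Remaining characters: "mj"
Concatenate remaining + first: "mj" + "nga" = "mjnga"

mjnga


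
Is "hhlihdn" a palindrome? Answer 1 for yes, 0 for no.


Input: hhlihdn
Reversed: ndhilhh
  Compare pos 0 ('h') with pos 6 ('n'): MISMATCH
  Compare pos 1 ('h') with pos 5 ('d'): MISMATCH
  Compare pos 2 ('l') with pos 4 ('h'): MISMATCH
Result: not a palindrome

0


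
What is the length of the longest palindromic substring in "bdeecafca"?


Input: "bdeecafca"
Checking substrings for palindromes:
  [2:4] "ee" (len 2) => palindrome
Longest palindromic substring: "ee" with length 2

2


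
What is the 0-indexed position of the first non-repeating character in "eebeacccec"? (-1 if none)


Input: eebeacccec
Character frequencies:
  'a': 1
  'b': 1
  'c': 4
  'e': 4
Scanning left to right for freq == 1:
  Position 0 ('e'): freq=4, skip
  Position 1 ('e'): freq=4, skip
  Position 2 ('b'): unique! => answer = 2

2


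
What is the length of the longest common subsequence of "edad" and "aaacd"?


LCS of "edad" and "aaacd"
DP table:
           a    a    a    c    d
      0    0    0    0    0    0
  e   0    0    0    0    0    0
  d   0    0    0    0    0    1
  a   0    1    1    1    1    1
  d   0    1    1    1    1    2
LCS length = dp[4][5] = 2

2


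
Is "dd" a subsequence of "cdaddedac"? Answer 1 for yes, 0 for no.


Check if "dd" is a subsequence of "cdaddedac"
Greedy scan:
  Position 0 ('c'): no match needed
  Position 1 ('d'): matches sub[0] = 'd'
  Position 2 ('a'): no match needed
  Position 3 ('d'): matches sub[1] = 'd'
  Position 4 ('d'): no match needed
  Position 5 ('e'): no match needed
  Position 6 ('d'): no match needed
  Position 7 ('a'): no match needed
  Position 8 ('c'): no match needed
All 2 characters matched => is a subsequence

1


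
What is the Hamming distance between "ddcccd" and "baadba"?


Comparing "ddcccd" and "baadba" position by position:
  Position 0: 'd' vs 'b' => differ
  Position 1: 'd' vs 'a' => differ
  Position 2: 'c' vs 'a' => differ
  Position 3: 'c' vs 'd' => differ
  Position 4: 'c' vs 'b' => differ
  Position 5: 'd' vs 'a' => differ
Total differences (Hamming distance): 6

6


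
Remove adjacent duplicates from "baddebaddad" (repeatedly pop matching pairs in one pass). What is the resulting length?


Input: baddebaddad
Stack-based adjacent duplicate removal:
  Read 'b': push. Stack: b
  Read 'a': push. Stack: ba
  Read 'd': push. Stack: bad
  Read 'd': matches stack top 'd' => pop. Stack: ba
  Read 'e': push. Stack: bae
  Read 'b': push. Stack: baeb
  Read 'a': push. Stack: baeba
  Read 'd': push. Stack: baebad
  Read 'd': matches stack top 'd' => pop. Stack: baeba
  Read 'a': matches stack top 'a' => pop. Stack: baeb
  Read 'd': push. Stack: baebd
Final stack: "baebd" (length 5)

5


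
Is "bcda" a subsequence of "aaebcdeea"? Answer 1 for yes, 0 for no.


Check if "bcda" is a subsequence of "aaebcdeea"
Greedy scan:
  Position 0 ('a'): no match needed
  Position 1 ('a'): no match needed
  Position 2 ('e'): no match needed
  Position 3 ('b'): matches sub[0] = 'b'
  Position 4 ('c'): matches sub[1] = 'c'
  Position 5 ('d'): matches sub[2] = 'd'
  Position 6 ('e'): no match needed
  Position 7 ('e'): no match needed
  Position 8 ('a'): matches sub[3] = 'a'
All 4 characters matched => is a subsequence

1


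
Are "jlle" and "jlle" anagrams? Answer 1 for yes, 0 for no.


Strings: "jlle", "jlle"
Sorted first:  ejll
Sorted second: ejll
Sorted forms match => anagrams

1


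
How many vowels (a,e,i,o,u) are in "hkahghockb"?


Input: hkahghockb
Checking each character:
  'h' at position 0: consonant
  'k' at position 1: consonant
  'a' at position 2: vowel (running total: 1)
  'h' at position 3: consonant
  'g' at position 4: consonant
  'h' at position 5: consonant
  'o' at position 6: vowel (running total: 2)
  'c' at position 7: consonant
  'k' at position 8: consonant
  'b' at position 9: consonant
Total vowels: 2

2


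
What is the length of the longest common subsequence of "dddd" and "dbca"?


LCS of "dddd" and "dbca"
DP table:
           d    b    c    a
      0    0    0    0    0
  d   0    1    1    1    1
  d   0    1    1    1    1
  d   0    1    1    1    1
  d   0    1    1    1    1
LCS length = dp[4][4] = 1

1


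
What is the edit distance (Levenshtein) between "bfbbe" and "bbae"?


Computing edit distance: "bfbbe" -> "bbae"
DP table:
           b    b    a    e
      0    1    2    3    4
  b   1    0    1    2    3
  f   2    1    1    2    3
  b   3    2    1    2    3
  b   4    3    2    2    3
  e   5    4    3    3    2
Edit distance = dp[5][4] = 2

2


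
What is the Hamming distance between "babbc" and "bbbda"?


Comparing "babbc" and "bbbda" position by position:
  Position 0: 'b' vs 'b' => same
  Position 1: 'a' vs 'b' => differ
  Position 2: 'b' vs 'b' => same
  Position 3: 'b' vs 'd' => differ
  Position 4: 'c' vs 'a' => differ
Total differences (Hamming distance): 3

3


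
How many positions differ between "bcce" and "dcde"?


Comparing "bcce" and "dcde" position by position:
  Position 0: 'b' vs 'd' => DIFFER
  Position 1: 'c' vs 'c' => same
  Position 2: 'c' vs 'd' => DIFFER
  Position 3: 'e' vs 'e' => same
Positions that differ: 2

2


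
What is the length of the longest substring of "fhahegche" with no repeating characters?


Input: "fhahegche"
Sliding window (track last position of each char):
  Position 0 ('f'): window [0,0] length 1 -- new best
  Position 1 ('h'): window [0,1] length 2 -- new best
  Position 2 ('a'): window [0,2] length 3 -- new best
  Position 3 ('h'): repeat (last at 1), move window start to 2
  Position 3 ('h'): window [2,3] length 2
  Position 4 ('e'): window [2,4] length 3
  Position 5 ('g'): window [2,5] length 4 -- new best
  Position 6 ('c'): window [2,6] length 5 -- new best
  Position 7 ('h'): repeat (last at 3), move window start to 4
  Position 7 ('h'): window [4,7] length 4
  Position 8 ('e'): repeat (last at 4), move window start to 5
  Position 8 ('e'): window [5,8] length 4
Longest substring with no repeats: "ahegc" with length 5

5


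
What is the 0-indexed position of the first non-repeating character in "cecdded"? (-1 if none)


Input: cecdded
Character frequencies:
  'c': 2
  'd': 3
  'e': 2
Scanning left to right for freq == 1:
  Position 0 ('c'): freq=2, skip
  Position 1 ('e'): freq=2, skip
  Position 2 ('c'): freq=2, skip
  Position 3 ('d'): freq=3, skip
  Position 4 ('d'): freq=3, skip
  Position 5 ('e'): freq=2, skip
  Position 6 ('d'): freq=3, skip
  No unique character found => answer = -1

-1


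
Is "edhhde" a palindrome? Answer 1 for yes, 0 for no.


Input: edhhde
Reversed: edhhde
  Compare pos 0 ('e') with pos 5 ('e'): match
  Compare pos 1 ('d') with pos 4 ('d'): match
  Compare pos 2 ('h') with pos 3 ('h'): match
Result: palindrome

1


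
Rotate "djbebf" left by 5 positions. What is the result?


Input: "djbebf", rotate left by 5
First 5 characters: "djbeb"
Remaining characters: "f"
Concatenate remaining + first: "f" + "djbeb" = "fdjbeb"

fdjbeb


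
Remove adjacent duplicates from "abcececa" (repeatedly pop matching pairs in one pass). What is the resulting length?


Input: abcececa
Stack-based adjacent duplicate removal:
  Read 'a': push. Stack: a
  Read 'b': push. Stack: ab
  Read 'c': push. Stack: abc
  Read 'e': push. Stack: abce
  Read 'c': push. Stack: abcec
  Read 'e': push. Stack: abcece
  Read 'c': push. Stack: abcecec
  Read 'a': push. Stack: abcececa
Final stack: "abcececa" (length 8)

8


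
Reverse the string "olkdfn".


Input: olkdfn
Reading characters right to left:
  Position 5: 'n'
  Position 4: 'f'
  Position 3: 'd'
  Position 2: 'k'
  Position 1: 'l'
  Position 0: 'o'
Reversed: nfdklo

nfdklo


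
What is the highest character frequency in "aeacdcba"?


Input: aeacdcba
Character counts:
  'a': 3
  'b': 1
  'c': 2
  'd': 1
  'e': 1
Maximum frequency: 3

3


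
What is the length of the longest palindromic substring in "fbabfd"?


Input: "fbabfd"
Checking substrings for palindromes:
  [0:5] "fbabf" (len 5) => palindrome
  [1:4] "bab" (len 3) => palindrome
Longest palindromic substring: "fbabf" with length 5

5


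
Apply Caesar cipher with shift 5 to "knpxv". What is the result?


Caesar cipher: shift "knpxv" by 5
  'k' (pos 10) + 5 = pos 15 = 'p'
  'n' (pos 13) + 5 = pos 18 = 's'
  'p' (pos 15) + 5 = pos 20 = 'u'
  'x' (pos 23) + 5 = pos 2 = 'c'
  'v' (pos 21) + 5 = pos 0 = 'a'
Result: psuca

psuca


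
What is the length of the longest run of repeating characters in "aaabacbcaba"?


Input: "aaabacbcaba"
Scanning for longest run:
  Position 1 ('a'): continues run of 'a', length=2
  Position 2 ('a'): continues run of 'a', length=3
  Position 3 ('b'): new char, reset run to 1
  Position 4 ('a'): new char, reset run to 1
  Position 5 ('c'): new char, reset run to 1
  Position 6 ('b'): new char, reset run to 1
  Position 7 ('c'): new char, reset run to 1
  Position 8 ('a'): new char, reset run to 1
  Position 9 ('b'): new char, reset run to 1
  Position 10 ('a'): new char, reset run to 1
Longest run: 'a' with length 3

3


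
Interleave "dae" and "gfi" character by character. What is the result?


Interleaving "dae" and "gfi":
  Position 0: 'd' from first, 'g' from second => "dg"
  Position 1: 'a' from first, 'f' from second => "af"
  Position 2: 'e' from first, 'i' from second => "ei"
Result: dgafei

dgafei


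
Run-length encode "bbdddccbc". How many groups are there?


Input: bbdddccbc
Scanning for consecutive runs:
  Group 1: 'b' x 2 (positions 0-1)
  Group 2: 'd' x 3 (positions 2-4)
  Group 3: 'c' x 2 (positions 5-6)
  Group 4: 'b' x 1 (positions 7-7)
  Group 5: 'c' x 1 (positions 8-8)
Total groups: 5

5


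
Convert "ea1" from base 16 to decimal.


Input: "ea1" in base 16
Positional expansion:
  Digit 'e' (value 14) x 16^2 = 3584
  Digit 'a' (value 10) x 16^1 = 160
  Digit '1' (value 1) x 16^0 = 1
Sum = 3745

3745


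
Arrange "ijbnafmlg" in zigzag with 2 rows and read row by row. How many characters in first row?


Zigzag "ijbnafmlg" into 2 rows:
Placing characters:
  'i' => row 0
  'j' => row 1
  'b' => row 0
  'n' => row 1
  'a' => row 0
  'f' => row 1
  'm' => row 0
  'l' => row 1
  'g' => row 0
Rows:
  Row 0: "ibamg"
  Row 1: "jnfl"
First row length: 5

5


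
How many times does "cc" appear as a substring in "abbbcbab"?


Searching for "cc" in "abbbcbab"
Scanning each position:
  Position 0: "ab" => no
  Position 1: "bb" => no
  Position 2: "bb" => no
  Position 3: "bc" => no
  Position 4: "cb" => no
  Position 5: "ba" => no
  Position 6: "ab" => no
Total occurrences: 0

0


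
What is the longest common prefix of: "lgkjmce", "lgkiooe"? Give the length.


Words: lgkjmce, lgkiooe
  Position 0: all 'l' => match
  Position 1: all 'g' => match
  Position 2: all 'k' => match
  Position 3: ('j', 'i') => mismatch, stop
LCP = "lgk" (length 3)

3


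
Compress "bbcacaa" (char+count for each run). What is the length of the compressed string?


Input: bbcacaa
Runs:
  'b' x 2 => "b2"
  'c' x 1 => "c1"
  'a' x 1 => "a1"
  'c' x 1 => "c1"
  'a' x 2 => "a2"
Compressed: "b2c1a1c1a2"
Compressed length: 10

10


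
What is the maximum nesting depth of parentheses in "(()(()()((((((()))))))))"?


Input: "(()(()()((((((()))))))))"
Tracking depth:
  Position 0 '(': depth becomes 1
  Position 1 '(': depth becomes 2
  Position 2 ')': depth becomes 1
  Position 3 '(': depth becomes 2
  Position 4 '(': depth becomes 3
  Position 5 ')': depth becomes 2
  Position 6 '(': depth becomes 3
  Position 7 ')': depth becomes 2
  Position 8 '(': depth becomes 3
  Position 9 '(': depth becomes 4
  Position 10 '(': depth becomes 5
  Position 11 '(': depth becomes 6
  Position 12 '(': depth becomes 7
  Position 13 '(': depth becomes 8
  Position 14 '(': depth becomes 9
  Position 15 ')': depth becomes 8
  Position 16 ')': depth becomes 7
  Position 17 ')': depth becomes 6
  Position 18 ')': depth becomes 5
  Position 19 ')': depth becomes 4
  Position 20 ')': depth becomes 3
  Position 21 ')': depth becomes 2
  Position 22 ')': depth becomes 1
  Position 23 ')': depth becomes 0
Maximum depth reached: 9

9


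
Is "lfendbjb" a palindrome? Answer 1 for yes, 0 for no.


Input: lfendbjb
Reversed: bjbdnefl
  Compare pos 0 ('l') with pos 7 ('b'): MISMATCH
  Compare pos 1 ('f') with pos 6 ('j'): MISMATCH
  Compare pos 2 ('e') with pos 5 ('b'): MISMATCH
  Compare pos 3 ('n') with pos 4 ('d'): MISMATCH
Result: not a palindrome

0


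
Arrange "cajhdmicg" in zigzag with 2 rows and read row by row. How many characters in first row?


Zigzag "cajhdmicg" into 2 rows:
Placing characters:
  'c' => row 0
  'a' => row 1
  'j' => row 0
  'h' => row 1
  'd' => row 0
  'm' => row 1
  'i' => row 0
  'c' => row 1
  'g' => row 0
Rows:
  Row 0: "cjdig"
  Row 1: "ahmc"
First row length: 5

5


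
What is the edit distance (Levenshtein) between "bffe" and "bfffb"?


Computing edit distance: "bffe" -> "bfffb"
DP table:
           b    f    f    f    b
      0    1    2    3    4    5
  b   1    0    1    2    3    4
  f   2    1    0    1    2    3
  f   3    2    1    0    1    2
  e   4    3    2    1    1    2
Edit distance = dp[4][5] = 2

2


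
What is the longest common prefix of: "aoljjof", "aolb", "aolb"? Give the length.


Words: aoljjof, aolb, aolb
  Position 0: all 'a' => match
  Position 1: all 'o' => match
  Position 2: all 'l' => match
  Position 3: ('j', 'b', 'b') => mismatch, stop
LCP = "aol" (length 3)

3


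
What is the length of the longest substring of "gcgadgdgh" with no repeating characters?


Input: "gcgadgdgh"
Sliding window (track last position of each char):
  Position 0 ('g'): window [0,0] length 1 -- new best
  Position 1 ('c'): window [0,1] length 2 -- new best
  Position 2 ('g'): repeat (last at 0), move window start to 1
  Position 2 ('g'): window [1,2] length 2
  Position 3 ('a'): window [1,3] length 3 -- new best
  Position 4 ('d'): window [1,4] length 4 -- new best
  Position 5 ('g'): repeat (last at 2), move window start to 3
  Position 5 ('g'): window [3,5] length 3
  Position 6 ('d'): repeat (last at 4), move window start to 5
  Position 6 ('d'): window [5,6] length 2
  Position 7 ('g'): repeat (last at 5), move window start to 6
  Position 7 ('g'): window [6,7] length 2
  Position 8 ('h'): window [6,8] length 3
Longest substring with no repeats: "cgad" with length 4

4


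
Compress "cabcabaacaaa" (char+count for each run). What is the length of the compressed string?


Input: cabcabaacaaa
Runs:
  'c' x 1 => "c1"
  'a' x 1 => "a1"
  'b' x 1 => "b1"
  'c' x 1 => "c1"
  'a' x 1 => "a1"
  'b' x 1 => "b1"
  'a' x 2 => "a2"
  'c' x 1 => "c1"
  'a' x 3 => "a3"
Compressed: "c1a1b1c1a1b1a2c1a3"
Compressed length: 18

18


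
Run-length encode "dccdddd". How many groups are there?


Input: dccdddd
Scanning for consecutive runs:
  Group 1: 'd' x 1 (positions 0-0)
  Group 2: 'c' x 2 (positions 1-2)
  Group 3: 'd' x 4 (positions 3-6)
Total groups: 3

3


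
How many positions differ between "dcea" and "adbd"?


Comparing "dcea" and "adbd" position by position:
  Position 0: 'd' vs 'a' => DIFFER
  Position 1: 'c' vs 'd' => DIFFER
  Position 2: 'e' vs 'b' => DIFFER
  Position 3: 'a' vs 'd' => DIFFER
Positions that differ: 4

4


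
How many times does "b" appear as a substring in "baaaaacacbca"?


Searching for "b" in "baaaaacacbca"
Scanning each position:
  Position 0: "b" => MATCH
  Position 1: "a" => no
  Position 2: "a" => no
  Position 3: "a" => no
  Position 4: "a" => no
  Position 5: "a" => no
  Position 6: "c" => no
  Position 7: "a" => no
  Position 8: "c" => no
  Position 9: "b" => MATCH
  Position 10: "c" => no
  Position 11: "a" => no
Total occurrences: 2

2


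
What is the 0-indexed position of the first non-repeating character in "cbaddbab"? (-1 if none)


Input: cbaddbab
Character frequencies:
  'a': 2
  'b': 3
  'c': 1
  'd': 2
Scanning left to right for freq == 1:
  Position 0 ('c'): unique! => answer = 0

0


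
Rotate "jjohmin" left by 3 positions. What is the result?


Input: "jjohmin", rotate left by 3
First 3 characters: "jjo"
Remaining characters: "hmin"
Concatenate remaining + first: "hmin" + "jjo" = "hminjjo"

hminjjo


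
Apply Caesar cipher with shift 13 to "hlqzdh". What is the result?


Caesar cipher: shift "hlqzdh" by 13
  'h' (pos 7) + 13 = pos 20 = 'u'
  'l' (pos 11) + 13 = pos 24 = 'y'
  'q' (pos 16) + 13 = pos 3 = 'd'
  'z' (pos 25) + 13 = pos 12 = 'm'
  'd' (pos 3) + 13 = pos 16 = 'q'
  'h' (pos 7) + 13 = pos 20 = 'u'
Result: uydmqu

uydmqu
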